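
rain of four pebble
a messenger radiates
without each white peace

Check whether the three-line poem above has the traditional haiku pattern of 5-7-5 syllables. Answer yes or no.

Yes

Line 1: "rain of four pebble": 1+1+1+2 = 5 ✓
Line 2: "a messenger radiates": 1+3+3 = 7 ✓
Line 3: "without each white peace": 2+1+1+1 = 5 ✓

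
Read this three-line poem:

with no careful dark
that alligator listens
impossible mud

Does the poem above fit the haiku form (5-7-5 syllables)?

Yes

Line 1: with (1), no (1), careful (2), dark (1) → 5 ✓
Line 2: that (1), alligator (4), listens (2) → 7 ✓
Line 3: impossible (4), mud (1) → 5 ✓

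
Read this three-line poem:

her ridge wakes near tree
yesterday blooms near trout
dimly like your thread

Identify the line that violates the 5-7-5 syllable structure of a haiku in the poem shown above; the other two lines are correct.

Line 2

Line 1: "her ridge wakes near tree": 1+1+1+1+1 = 5 ✓
Line 2: "yesterday blooms near trout": 3+1+1+1 = 6 (expected 7)
Line 3: "dimly like your thread": 2+1+1+1 = 5 ✓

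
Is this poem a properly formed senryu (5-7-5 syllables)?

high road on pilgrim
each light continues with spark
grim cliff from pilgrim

Line 1: high(1) + road(1) + on(1) + pilgrim(2) = 5 ✓
Line 2: each(1) + light(1) + continues(3) + with(1) + spark(1) = 7 ✓
Line 3: grim(1) + cliff(1) + from(1) + pilgrim(2) = 5 ✓

Yes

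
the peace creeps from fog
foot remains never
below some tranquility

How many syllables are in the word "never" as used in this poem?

"never" has 2 syllables.

2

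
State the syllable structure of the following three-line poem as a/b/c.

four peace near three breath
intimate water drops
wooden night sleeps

Line 1: four(1) + peace(1) + near(1) + three(1) + breath(1) = 5
Line 2: intimate(3) + water(2) + drops(1) = 6
Line 3: wooden(2) + night(1) + sleeps(1) = 4

5/6/4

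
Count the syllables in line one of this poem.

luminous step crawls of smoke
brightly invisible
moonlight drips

Line one: luminous(3) + step(1) + crawls(1) + of(1) + smoke(1) = 7

7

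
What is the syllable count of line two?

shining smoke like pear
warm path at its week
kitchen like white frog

5

Line two: warm (1), path (1), at (1), its (1), week (1) → 5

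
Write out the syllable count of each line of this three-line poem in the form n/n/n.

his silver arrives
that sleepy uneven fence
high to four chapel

Line 1: his(1) + silver(2) + arrives(2) = 5
Line 2: that(1) + sleepy(2) + uneven(3) + fence(1) = 7
Line 3: high(1) + to(1) + four(1) + chapel(2) = 5

5/7/5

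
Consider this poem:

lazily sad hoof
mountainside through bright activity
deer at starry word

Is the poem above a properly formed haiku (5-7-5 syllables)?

Line 1: lazily (3), sad (1), hoof (1) → 5 ✓
Line 2: mountainside (3), through (1), bright (1), activity (4) → 9 (expected 7)
Line 3: deer (1), at (1), starry (2), word (1) → 5 ✓

No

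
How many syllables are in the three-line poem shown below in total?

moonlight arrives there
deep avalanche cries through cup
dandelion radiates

Line 1: moonlight (2), arrives (2), there (1) → 5
Line 2: deep (1), avalanche (3), cries (1), through (1), cup (1) → 7
Line 3: dandelion (4), radiates (3) → 7
Total: 5 + 7 + 7 = 19

19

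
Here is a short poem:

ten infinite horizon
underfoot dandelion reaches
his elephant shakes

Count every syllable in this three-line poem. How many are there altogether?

Line 1: "ten infinite horizon": 1+3+3 = 7
Line 2: "underfoot dandelion reaches": 3+4+2 = 9
Line 3: "his elephant shakes": 1+3+1 = 5
Total: 7 + 9 + 5 = 21

21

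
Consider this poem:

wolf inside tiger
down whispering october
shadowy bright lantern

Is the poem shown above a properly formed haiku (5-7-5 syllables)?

Line 1: "wolf inside tiger": 1+2+2 = 5 ✓
Line 2: "down whispering october": 1+3+3 = 7 ✓
Line 3: "shadowy bright lantern": 3+1+2 = 6 (expected 5)

No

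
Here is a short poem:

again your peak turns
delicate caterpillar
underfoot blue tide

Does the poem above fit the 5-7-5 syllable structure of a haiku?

Line 1: again (2), your (1), peak (1), turns (1) → 5 ✓
Line 2: delicate (3), caterpillar (4) → 7 ✓
Line 3: underfoot (3), blue (1), tide (1) → 5 ✓

Yes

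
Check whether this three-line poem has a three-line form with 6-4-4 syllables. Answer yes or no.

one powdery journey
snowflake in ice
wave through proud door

Line 1: one(1) + powdery(3) + journey(2) = 6 ✓
Line 2: snowflake(2) + in(1) + ice(1) = 4 ✓
Line 3: wave(1) + through(1) + proud(1) + door(1) = 4 ✓

Yes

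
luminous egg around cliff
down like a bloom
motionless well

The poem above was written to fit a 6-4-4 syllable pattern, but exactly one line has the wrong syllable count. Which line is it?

Line 1: "luminous egg around cliff": 3+1+2+1 = 7 (expected 6)
Line 2: "down like a bloom": 1+1+1+1 = 4 ✓
Line 3: "motionless well": 3+1 = 4 ✓

Line 1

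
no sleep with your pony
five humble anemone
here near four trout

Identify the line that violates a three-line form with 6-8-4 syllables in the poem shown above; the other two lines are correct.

Line 2

Line 1: "no sleep with your pony": 1+1+1+1+2 = 6 ✓
Line 2: "five humble anemone": 1+2+4 = 7 (expected 8)
Line 3: "here near four trout": 1+1+1+1 = 4 ✓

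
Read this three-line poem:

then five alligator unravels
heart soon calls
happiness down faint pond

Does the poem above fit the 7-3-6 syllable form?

No

Line 1: then (1), five (1), alligator (4), unravels (3) → 9 (expected 7)
Line 2: heart (1), soon (1), calls (1) → 3 ✓
Line 3: happiness (3), down (1), faint (1), pond (1) → 6 ✓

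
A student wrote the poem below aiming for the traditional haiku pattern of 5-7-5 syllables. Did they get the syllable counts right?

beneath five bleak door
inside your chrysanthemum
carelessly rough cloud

Yes

Line 1: beneath(2) + five(1) + bleak(1) + door(1) = 5 ✓
Line 2: inside(2) + your(1) + chrysanthemum(4) = 7 ✓
Line 3: carelessly(3) + rough(1) + cloud(1) = 5 ✓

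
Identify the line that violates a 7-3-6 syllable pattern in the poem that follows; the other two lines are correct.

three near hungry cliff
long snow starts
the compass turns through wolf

The first line

Line 1: three(1) + near(1) + hungry(2) + cliff(1) = 5 (expected 7)
Line 2: long(1) + snow(1) + starts(1) = 3 ✓
Line 3: the(1) + compass(2) + turns(1) + through(1) + wolf(1) = 6 ✓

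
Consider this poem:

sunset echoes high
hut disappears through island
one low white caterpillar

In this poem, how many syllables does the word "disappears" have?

3

"disappears" has 3 syllables.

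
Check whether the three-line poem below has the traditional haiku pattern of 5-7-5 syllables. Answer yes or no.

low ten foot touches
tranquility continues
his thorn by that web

Yes

Line 1: "low ten foot touches": 1+1+1+2 = 5 ✓
Line 2: "tranquility continues": 4+3 = 7 ✓
Line 3: "his thorn by that web": 1+1+1+1+1 = 5 ✓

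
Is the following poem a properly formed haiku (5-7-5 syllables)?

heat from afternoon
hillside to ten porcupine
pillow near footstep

Yes

Line 1: heat(1) + from(1) + afternoon(3) = 5 ✓
Line 2: hillside(2) + to(1) + ten(1) + porcupine(3) = 7 ✓
Line 3: pillow(2) + near(1) + footstep(2) = 5 ✓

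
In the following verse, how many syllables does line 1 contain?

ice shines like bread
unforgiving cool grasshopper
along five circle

4

Line 1: ice(1) + shines(1) + like(1) + bread(1) = 4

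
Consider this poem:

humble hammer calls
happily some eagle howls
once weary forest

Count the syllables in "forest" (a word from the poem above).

2

"forest" has 2 syllables.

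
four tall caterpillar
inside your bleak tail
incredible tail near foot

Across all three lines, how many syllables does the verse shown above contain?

Line 1: four(1) + tall(1) + caterpillar(4) = 6
Line 2: inside(2) + your(1) + bleak(1) + tail(1) = 5
Line 3: incredible(4) + tail(1) + near(1) + foot(1) = 7
Total: 6 + 5 + 7 = 18

18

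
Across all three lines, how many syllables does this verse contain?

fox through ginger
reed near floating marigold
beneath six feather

Line 1: fox(1) + through(1) + ginger(2) = 4
Line 2: reed(1) + near(1) + floating(2) + marigold(3) = 7
Line 3: beneath(2) + six(1) + feather(2) = 5
Total: 4 + 7 + 5 = 16

16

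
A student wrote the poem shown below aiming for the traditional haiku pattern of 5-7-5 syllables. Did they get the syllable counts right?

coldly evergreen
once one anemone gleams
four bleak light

No

Line 1: coldly (2), evergreen (3) → 5 ✓
Line 2: once (1), one (1), anemone (4), gleams (1) → 7 ✓
Line 3: four (1), bleak (1), light (1) → 3 (expected 5)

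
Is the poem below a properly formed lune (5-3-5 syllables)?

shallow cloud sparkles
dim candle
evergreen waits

Line 1: shallow(2) + cloud(1) + sparkles(2) = 5 ✓
Line 2: dim(1) + candle(2) = 3 ✓
Line 3: evergreen(3) + waits(1) = 4 (expected 5)

No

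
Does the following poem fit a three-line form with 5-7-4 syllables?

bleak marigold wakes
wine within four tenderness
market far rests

Line 1: bleak (1), marigold (3), wakes (1) → 5 ✓
Line 2: wine (1), within (2), four (1), tenderness (3) → 7 ✓
Line 3: market (2), far (1), rests (1) → 4 ✓

Yes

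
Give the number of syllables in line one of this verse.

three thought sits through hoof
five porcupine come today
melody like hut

Line one: "three thought sits through hoof": 1+1+1+1+1 = 5

5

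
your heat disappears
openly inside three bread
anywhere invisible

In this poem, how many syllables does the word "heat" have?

1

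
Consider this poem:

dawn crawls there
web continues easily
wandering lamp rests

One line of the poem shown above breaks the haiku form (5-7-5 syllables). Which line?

Line 1: "dawn crawls there": 1+1+1 = 3 (expected 5)
Line 2: "web continues easily": 1+3+3 = 7 ✓
Line 3: "wandering lamp rests": 3+1+1 = 5 ✓

Line 1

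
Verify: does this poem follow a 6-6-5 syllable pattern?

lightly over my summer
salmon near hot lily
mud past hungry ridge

Line 1: lightly(2) + over(2) + my(1) + summer(2) = 7 (expected 6)
Line 2: salmon(2) + near(1) + hot(1) + lily(2) = 6 ✓
Line 3: mud(1) + past(1) + hungry(2) + ridge(1) = 5 ✓

No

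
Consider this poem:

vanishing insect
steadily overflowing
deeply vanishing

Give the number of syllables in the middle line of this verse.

7

The middle line: steadily (3), overflowing (4) → 7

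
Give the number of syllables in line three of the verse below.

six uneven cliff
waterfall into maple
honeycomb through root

Line three: honeycomb (3), through (1), root (1) → 5

5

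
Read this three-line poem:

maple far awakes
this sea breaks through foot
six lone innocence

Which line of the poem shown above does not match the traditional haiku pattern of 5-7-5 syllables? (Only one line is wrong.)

Line 1: maple(2) + far(1) + awakes(2) = 5 ✓
Line 2: this(1) + sea(1) + breaks(1) + through(1) + foot(1) = 5 (expected 7)
Line 3: six(1) + lone(1) + innocence(3) = 5 ✓

Line 2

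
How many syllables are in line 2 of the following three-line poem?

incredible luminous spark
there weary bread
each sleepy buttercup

4

Line 2: there(1) + weary(2) + bread(1) = 4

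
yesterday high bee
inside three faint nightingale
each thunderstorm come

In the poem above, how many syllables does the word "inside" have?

2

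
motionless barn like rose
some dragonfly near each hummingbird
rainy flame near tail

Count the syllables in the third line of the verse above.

5

The third line: "rainy flame near tail": 2+1+1+1 = 5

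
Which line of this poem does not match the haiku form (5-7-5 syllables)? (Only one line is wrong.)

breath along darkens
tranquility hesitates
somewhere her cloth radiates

The third line

Line 1: "breath along darkens": 1+2+2 = 5 ✓
Line 2: "tranquility hesitates": 4+3 = 7 ✓
Line 3: "somewhere her cloth radiates": 2+1+1+3 = 7 (expected 5)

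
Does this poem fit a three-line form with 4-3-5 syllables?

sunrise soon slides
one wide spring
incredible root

Line 1: sunrise(2) + soon(1) + slides(1) = 4 ✓
Line 2: one(1) + wide(1) + spring(1) = 3 ✓
Line 3: incredible(4) + root(1) = 5 ✓

Yes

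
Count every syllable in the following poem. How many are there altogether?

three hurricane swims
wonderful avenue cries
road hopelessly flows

Line 1: three(1) + hurricane(3) + swims(1) = 5
Line 2: wonderful(3) + avenue(3) + cries(1) = 7
Line 3: road(1) + hopelessly(3) + flows(1) = 5
Total: 5 + 7 + 5 = 17

17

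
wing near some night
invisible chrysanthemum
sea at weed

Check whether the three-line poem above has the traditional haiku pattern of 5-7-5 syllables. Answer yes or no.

Line 1: wing(1) + near(1) + some(1) + night(1) = 4 (expected 5)
Line 2: invisible(4) + chrysanthemum(4) = 8 (expected 7)
Line 3: sea(1) + at(1) + weed(1) = 3 (expected 5)

No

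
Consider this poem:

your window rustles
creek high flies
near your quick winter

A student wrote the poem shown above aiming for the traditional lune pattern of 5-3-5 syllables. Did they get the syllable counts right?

Line 1: your (1), window (2), rustles (2) → 5 ✓
Line 2: creek (1), high (1), flies (1) → 3 ✓
Line 3: near (1), your (1), quick (1), winter (2) → 5 ✓

Yes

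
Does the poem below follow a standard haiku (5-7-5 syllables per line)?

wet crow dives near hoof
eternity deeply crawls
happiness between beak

Line 1: wet (1), crow (1), dives (1), near (1), hoof (1) → 5 ✓
Line 2: eternity (4), deeply (2), crawls (1) → 7 ✓
Line 3: happiness (3), between (2), beak (1) → 6 (expected 5)

No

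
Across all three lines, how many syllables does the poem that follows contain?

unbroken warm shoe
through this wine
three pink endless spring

13

Line 1: unbroken(3) + warm(1) + shoe(1) = 5
Line 2: through(1) + this(1) + wine(1) = 3
Line 3: three(1) + pink(1) + endless(2) + spring(1) = 5
Total: 5 + 3 + 5 = 13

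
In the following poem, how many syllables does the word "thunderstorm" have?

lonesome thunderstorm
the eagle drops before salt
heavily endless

3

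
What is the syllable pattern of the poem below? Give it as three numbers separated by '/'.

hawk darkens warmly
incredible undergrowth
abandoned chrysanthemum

5/7/7

Line 1: "hawk darkens warmly": 1+2+2 = 5
Line 2: "incredible undergrowth": 4+3 = 7
Line 3: "abandoned chrysanthemum": 3+4 = 7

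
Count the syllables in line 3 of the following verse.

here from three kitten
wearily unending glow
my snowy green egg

5

Line 3: my(1) + snowy(2) + green(1) + egg(1) = 5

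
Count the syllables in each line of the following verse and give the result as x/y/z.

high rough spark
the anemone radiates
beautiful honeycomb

Line 1: high (1), rough (1), spark (1) → 3
Line 2: the (1), anemone (4), radiates (3) → 8
Line 3: beautiful (3), honeycomb (3) → 6

3/8/6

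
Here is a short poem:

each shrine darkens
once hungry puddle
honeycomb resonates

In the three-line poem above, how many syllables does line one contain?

4

Line one: each (1), shrine (1), darkens (2) → 4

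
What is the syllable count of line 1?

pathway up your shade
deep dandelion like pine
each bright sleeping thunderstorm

5

Line 1: pathway (2), up (1), your (1), shade (1) → 5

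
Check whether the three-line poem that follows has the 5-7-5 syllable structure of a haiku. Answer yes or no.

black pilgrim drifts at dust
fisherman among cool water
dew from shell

Line 1: "black pilgrim drifts at dust": 1+2+1+1+1 = 6 (expected 5)
Line 2: "fisherman among cool water": 3+2+1+2 = 8 (expected 7)
Line 3: "dew from shell": 1+1+1 = 3 (expected 5)

No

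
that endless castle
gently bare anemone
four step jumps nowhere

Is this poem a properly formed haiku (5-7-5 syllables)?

Line 1: "that endless castle": 1+2+2 = 5 ✓
Line 2: "gently bare anemone": 2+1+4 = 7 ✓
Line 3: "four step jumps nowhere": 1+1+1+2 = 5 ✓

Yes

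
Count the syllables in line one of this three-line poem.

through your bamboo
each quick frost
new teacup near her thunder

Line one: through(1) + your(1) + bamboo(2) = 4

4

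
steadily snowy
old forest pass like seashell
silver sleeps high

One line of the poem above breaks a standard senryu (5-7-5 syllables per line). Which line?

Line 1: steadily(3) + snowy(2) = 5 ✓
Line 2: old(1) + forest(2) + pass(1) + like(1) + seashell(2) = 7 ✓
Line 3: silver(2) + sleeps(1) + high(1) = 4 (expected 5)

Line 3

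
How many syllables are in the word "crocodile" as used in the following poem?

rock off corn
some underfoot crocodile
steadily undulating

3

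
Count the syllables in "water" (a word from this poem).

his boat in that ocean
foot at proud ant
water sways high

"water" has 2 syllables.

2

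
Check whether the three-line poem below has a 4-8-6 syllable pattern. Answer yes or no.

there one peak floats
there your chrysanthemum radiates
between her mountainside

No

Line 1: there(1) + one(1) + peak(1) + floats(1) = 4 ✓
Line 2: there(1) + your(1) + chrysanthemum(4) + radiates(3) = 9 (expected 8)
Line 3: between(2) + her(1) + mountainside(3) = 6 ✓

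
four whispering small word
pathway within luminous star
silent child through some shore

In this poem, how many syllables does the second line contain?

The second line: pathway (2), within (2), luminous (3), star (1) → 8

8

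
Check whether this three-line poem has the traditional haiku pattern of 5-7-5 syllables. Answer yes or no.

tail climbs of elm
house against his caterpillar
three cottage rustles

Line 1: tail (1), climbs (1), of (1), elm (1) → 4 (expected 5)
Line 2: house (1), against (2), his (1), caterpillar (4) → 8 (expected 7)
Line 3: three (1), cottage (2), rustles (2) → 5 ✓

No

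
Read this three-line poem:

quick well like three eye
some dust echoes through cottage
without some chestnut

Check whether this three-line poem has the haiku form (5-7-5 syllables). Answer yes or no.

Line 1: "quick well like three eye": 1+1+1+1+1 = 5 ✓
Line 2: "some dust echoes through cottage": 1+1+2+1+2 = 7 ✓
Line 3: "without some chestnut": 2+1+2 = 5 ✓

Yes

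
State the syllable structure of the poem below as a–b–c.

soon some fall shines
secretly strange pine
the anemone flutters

4–5–7

Line 1: "soon some fall shines": 1+1+1+1 = 4
Line 2: "secretly strange pine": 3+1+1 = 5
Line 3: "the anemone flutters": 1+4+2 = 7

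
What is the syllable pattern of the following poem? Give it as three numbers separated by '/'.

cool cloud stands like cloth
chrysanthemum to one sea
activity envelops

Line 1: "cool cloud stands like cloth": 1+1+1+1+1 = 5
Line 2: "chrysanthemum to one sea": 4+1+1+1 = 7
Line 3: "activity envelops": 4+3 = 7

5/7/7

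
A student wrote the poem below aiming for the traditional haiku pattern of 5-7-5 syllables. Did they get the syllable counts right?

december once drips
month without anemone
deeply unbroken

Yes

Line 1: december(3) + once(1) + drips(1) = 5 ✓
Line 2: month(1) + without(2) + anemone(4) = 7 ✓
Line 3: deeply(2) + unbroken(3) = 5 ✓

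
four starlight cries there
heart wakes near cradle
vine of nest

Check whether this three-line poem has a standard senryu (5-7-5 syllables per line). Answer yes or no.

No

Line 1: "four starlight cries there": 1+2+1+1 = 5 ✓
Line 2: "heart wakes near cradle": 1+1+1+2 = 5 (expected 7)
Line 3: "vine of nest": 1+1+1 = 3 (expected 5)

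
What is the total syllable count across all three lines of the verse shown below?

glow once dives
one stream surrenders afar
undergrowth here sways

15

Line 1: glow (1), once (1), dives (1) → 3
Line 2: one (1), stream (1), surrenders (3), afar (2) → 7
Line 3: undergrowth (3), here (1), sways (1) → 5
Total: 3 + 7 + 5 = 15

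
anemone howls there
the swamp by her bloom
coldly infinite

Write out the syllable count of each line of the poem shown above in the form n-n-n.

6-5-5

Line 1: anemone (4), howls (1), there (1) → 6
Line 2: the (1), swamp (1), by (1), her (1), bloom (1) → 5
Line 3: coldly (2), infinite (3) → 5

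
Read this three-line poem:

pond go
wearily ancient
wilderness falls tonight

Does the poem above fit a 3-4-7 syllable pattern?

Line 1: pond (1), go (1) → 2 (expected 3)
Line 2: wearily (3), ancient (2) → 5 (expected 4)
Line 3: wilderness (3), falls (1), tonight (2) → 6 (expected 7)

No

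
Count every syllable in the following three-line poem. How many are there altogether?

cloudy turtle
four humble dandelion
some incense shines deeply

Line 1: "cloudy turtle": 2+2 = 4
Line 2: "four humble dandelion": 1+2+4 = 7
Line 3: "some incense shines deeply": 1+2+1+2 = 6
Total: 4 + 7 + 6 = 17

17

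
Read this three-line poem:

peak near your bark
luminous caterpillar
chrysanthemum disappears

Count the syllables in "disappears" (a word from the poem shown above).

"disappears" has 3 syllables.

3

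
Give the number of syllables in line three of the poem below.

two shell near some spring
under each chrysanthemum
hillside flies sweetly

5

Line three: hillside(2) + flies(1) + sweetly(2) = 5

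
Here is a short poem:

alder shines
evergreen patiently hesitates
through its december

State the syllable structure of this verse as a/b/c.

3/9/5

Line 1: alder(2) + shines(1) = 3
Line 2: evergreen(3) + patiently(3) + hesitates(3) = 9
Line 3: through(1) + its(1) + december(3) = 5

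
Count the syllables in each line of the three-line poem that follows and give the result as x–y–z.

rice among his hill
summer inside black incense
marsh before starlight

Line 1: rice(1) + among(2) + his(1) + hill(1) = 5
Line 2: summer(2) + inside(2) + black(1) + incense(2) = 7
Line 3: marsh(1) + before(2) + starlight(2) = 5

5–7–5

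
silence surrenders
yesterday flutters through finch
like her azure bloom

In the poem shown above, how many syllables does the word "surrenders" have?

3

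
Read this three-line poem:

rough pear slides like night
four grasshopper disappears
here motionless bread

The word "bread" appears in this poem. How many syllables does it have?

1

"bread" has 1 syllable.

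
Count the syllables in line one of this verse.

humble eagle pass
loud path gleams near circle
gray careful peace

5

Line one: humble(2) + eagle(2) + pass(1) = 5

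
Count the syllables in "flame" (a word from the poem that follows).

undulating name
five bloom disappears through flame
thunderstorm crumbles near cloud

1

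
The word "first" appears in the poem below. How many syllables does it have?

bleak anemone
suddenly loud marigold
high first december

1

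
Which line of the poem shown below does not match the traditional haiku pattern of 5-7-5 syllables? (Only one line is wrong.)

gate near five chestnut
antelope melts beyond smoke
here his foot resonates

Line 3

Line 1: gate(1) + near(1) + five(1) + chestnut(2) = 5 ✓
Line 2: antelope(3) + melts(1) + beyond(2) + smoke(1) = 7 ✓
Line 3: here(1) + his(1) + foot(1) + resonates(3) = 6 (expected 5)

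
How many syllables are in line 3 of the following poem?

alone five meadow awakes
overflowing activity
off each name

Line 3: off (1), each (1), name (1) → 3

3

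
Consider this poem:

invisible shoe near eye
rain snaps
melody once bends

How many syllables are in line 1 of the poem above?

Line 1: "invisible shoe near eye": 4+1+1+1 = 7

7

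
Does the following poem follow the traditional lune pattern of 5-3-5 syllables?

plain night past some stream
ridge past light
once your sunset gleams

Yes

Line 1: "plain night past some stream": 1+1+1+1+1 = 5 ✓
Line 2: "ridge past light": 1+1+1 = 3 ✓
Line 3: "once your sunset gleams": 1+1+2+1 = 5 ✓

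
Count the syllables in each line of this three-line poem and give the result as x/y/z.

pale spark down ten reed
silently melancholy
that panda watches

5/7/5

Line 1: pale (1), spark (1), down (1), ten (1), reed (1) → 5
Line 2: silently (3), melancholy (4) → 7
Line 3: that (1), panda (2), watches (2) → 5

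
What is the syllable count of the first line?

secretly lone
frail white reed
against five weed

The first line: secretly (3), lone (1) → 4

4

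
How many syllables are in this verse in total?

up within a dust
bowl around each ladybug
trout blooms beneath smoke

Line 1: "up within a dust": 1+2+1+1 = 5
Line 2: "bowl around each ladybug": 1+2+1+3 = 7
Line 3: "trout blooms beneath smoke": 1+1+2+1 = 5
Total: 5 + 7 + 5 = 17

17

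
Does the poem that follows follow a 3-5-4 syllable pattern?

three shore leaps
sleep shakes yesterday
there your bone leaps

Line 1: three (1), shore (1), leaps (1) → 3 ✓
Line 2: sleep (1), shakes (1), yesterday (3) → 5 ✓
Line 3: there (1), your (1), bone (1), leaps (1) → 4 ✓

Yes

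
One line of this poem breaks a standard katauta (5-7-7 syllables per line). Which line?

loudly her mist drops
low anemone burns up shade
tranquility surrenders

Line 1: "loudly her mist drops": 2+1+1+1 = 5 ✓
Line 2: "low anemone burns up shade": 1+4+1+1+1 = 8 (expected 7)
Line 3: "tranquility surrenders": 4+3 = 7 ✓

Line 2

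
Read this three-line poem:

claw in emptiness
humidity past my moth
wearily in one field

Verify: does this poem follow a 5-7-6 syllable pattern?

Yes

Line 1: claw (1), in (1), emptiness (3) → 5 ✓
Line 2: humidity (4), past (1), my (1), moth (1) → 7 ✓
Line 3: wearily (3), in (1), one (1), field (1) → 6 ✓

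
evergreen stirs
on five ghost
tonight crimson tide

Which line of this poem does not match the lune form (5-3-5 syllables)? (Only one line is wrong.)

The first line

Line 1: "evergreen stirs": 3+1 = 4 (expected 5)
Line 2: "on five ghost": 1+1+1 = 3 ✓
Line 3: "tonight crimson tide": 2+2+1 = 5 ✓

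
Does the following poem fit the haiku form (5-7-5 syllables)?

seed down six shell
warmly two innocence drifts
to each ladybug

No

Line 1: "seed down six shell": 1+1+1+1 = 4 (expected 5)
Line 2: "warmly two innocence drifts": 2+1+3+1 = 7 ✓
Line 3: "to each ladybug": 1+1+3 = 5 ✓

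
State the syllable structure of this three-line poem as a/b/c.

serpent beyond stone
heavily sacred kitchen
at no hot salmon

5/7/5

Line 1: serpent(2) + beyond(2) + stone(1) = 5
Line 2: heavily(3) + sacred(2) + kitchen(2) = 7
Line 3: at(1) + no(1) + hot(1) + salmon(2) = 5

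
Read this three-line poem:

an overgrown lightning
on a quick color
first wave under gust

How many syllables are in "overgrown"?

"overgrown" has 3 syllables.

3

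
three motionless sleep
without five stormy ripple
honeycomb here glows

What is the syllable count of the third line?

5

The third line: "honeycomb here glows": 3+1+1 = 5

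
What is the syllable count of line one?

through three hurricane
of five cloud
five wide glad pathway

Line one: through(1) + three(1) + hurricane(3) = 5

5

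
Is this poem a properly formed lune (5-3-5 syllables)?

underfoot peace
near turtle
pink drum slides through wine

Line 1: "underfoot peace": 3+1 = 4 (expected 5)
Line 2: "near turtle": 1+2 = 3 ✓
Line 3: "pink drum slides through wine": 1+1+1+1+1 = 5 ✓

No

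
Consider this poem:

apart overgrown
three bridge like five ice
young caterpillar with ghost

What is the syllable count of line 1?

5

Line 1: apart (2), overgrown (3) → 5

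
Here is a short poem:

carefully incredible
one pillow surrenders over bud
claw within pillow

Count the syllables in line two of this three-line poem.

Line two: one(1) + pillow(2) + surrenders(3) + over(2) + bud(1) = 9

9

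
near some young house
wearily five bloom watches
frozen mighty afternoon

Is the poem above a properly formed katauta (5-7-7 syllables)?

Line 1: near(1) + some(1) + young(1) + house(1) = 4 (expected 5)
Line 2: wearily(3) + five(1) + bloom(1) + watches(2) = 7 ✓
Line 3: frozen(2) + mighty(2) + afternoon(3) = 7 ✓

No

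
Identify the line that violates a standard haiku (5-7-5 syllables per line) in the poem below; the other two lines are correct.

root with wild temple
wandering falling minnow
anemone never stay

Line 3

Line 1: root(1) + with(1) + wild(1) + temple(2) = 5 ✓
Line 2: wandering(3) + falling(2) + minnow(2) = 7 ✓
Line 3: anemone(4) + never(2) + stay(1) = 7 (expected 5)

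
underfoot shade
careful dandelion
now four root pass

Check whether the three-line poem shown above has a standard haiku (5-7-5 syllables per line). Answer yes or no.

No

Line 1: underfoot (3), shade (1) → 4 (expected 5)
Line 2: careful (2), dandelion (4) → 6 (expected 7)
Line 3: now (1), four (1), root (1), pass (1) → 4 (expected 5)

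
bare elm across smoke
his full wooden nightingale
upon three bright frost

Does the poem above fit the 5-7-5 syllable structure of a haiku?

Line 1: "bare elm across smoke": 1+1+2+1 = 5 ✓
Line 2: "his full wooden nightingale": 1+1+2+3 = 7 ✓
Line 3: "upon three bright frost": 2+1+1+1 = 5 ✓

Yes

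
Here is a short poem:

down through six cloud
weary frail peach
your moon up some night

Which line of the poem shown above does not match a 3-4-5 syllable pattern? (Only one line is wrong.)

The first line

Line 1: "down through six cloud": 1+1+1+1 = 4 (expected 3)
Line 2: "weary frail peach": 2+1+1 = 4 ✓
Line 3: "your moon up some night": 1+1+1+1+1 = 5 ✓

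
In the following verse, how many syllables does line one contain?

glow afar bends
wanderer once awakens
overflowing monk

Line one: "glow afar bends": 1+2+1 = 4

4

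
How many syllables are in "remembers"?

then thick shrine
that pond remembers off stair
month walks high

3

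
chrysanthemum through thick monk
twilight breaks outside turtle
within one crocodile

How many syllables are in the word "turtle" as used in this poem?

"turtle" has 2 syllables.

2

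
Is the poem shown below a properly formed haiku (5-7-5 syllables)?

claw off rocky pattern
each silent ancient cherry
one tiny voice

Line 1: "claw off rocky pattern": 1+1+2+2 = 6 (expected 5)
Line 2: "each silent ancient cherry": 1+2+2+2 = 7 ✓
Line 3: "one tiny voice": 1+2+1 = 4 (expected 5)

No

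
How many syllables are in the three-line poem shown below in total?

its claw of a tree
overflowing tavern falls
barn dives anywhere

Line 1: its (1), claw (1), of (1), a (1), tree (1) → 5
Line 2: overflowing (4), tavern (2), falls (1) → 7
Line 3: barn (1), dives (1), anywhere (3) → 5
Total: 5 + 7 + 5 = 17

17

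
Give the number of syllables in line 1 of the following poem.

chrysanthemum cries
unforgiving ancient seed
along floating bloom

5

Line 1: chrysanthemum (4), cries (1) → 5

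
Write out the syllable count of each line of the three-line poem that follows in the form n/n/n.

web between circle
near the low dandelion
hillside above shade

Line 1: web (1), between (2), circle (2) → 5
Line 2: near (1), the (1), low (1), dandelion (4) → 7
Line 3: hillside (2), above (2), shade (1) → 5

5/7/5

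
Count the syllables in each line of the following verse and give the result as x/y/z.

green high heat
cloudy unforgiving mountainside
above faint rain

Line 1: "green high heat": 1+1+1 = 3
Line 2: "cloudy unforgiving mountainside": 2+4+3 = 9
Line 3: "above faint rain": 2+1+1 = 4

3/9/4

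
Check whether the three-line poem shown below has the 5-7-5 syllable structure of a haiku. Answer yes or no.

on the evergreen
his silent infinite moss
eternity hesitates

Line 1: on(1) + the(1) + evergreen(3) = 5 ✓
Line 2: his(1) + silent(2) + infinite(3) + moss(1) = 7 ✓
Line 3: eternity(4) + hesitates(3) = 7 (expected 5)

No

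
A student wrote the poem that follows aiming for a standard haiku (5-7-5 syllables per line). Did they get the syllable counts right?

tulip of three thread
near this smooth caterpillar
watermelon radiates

Line 1: tulip (2), of (1), three (1), thread (1) → 5 ✓
Line 2: near (1), this (1), smooth (1), caterpillar (4) → 7 ✓
Line 3: watermelon (4), radiates (3) → 7 (expected 5)

No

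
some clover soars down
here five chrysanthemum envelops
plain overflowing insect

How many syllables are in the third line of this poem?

7

The third line: plain(1) + overflowing(4) + insect(2) = 7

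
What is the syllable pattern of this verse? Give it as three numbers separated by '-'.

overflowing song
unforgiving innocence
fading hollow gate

5-7-5

Line 1: overflowing (4), song (1) → 5
Line 2: unforgiving (4), innocence (3) → 7
Line 3: fading (2), hollow (2), gate (1) → 5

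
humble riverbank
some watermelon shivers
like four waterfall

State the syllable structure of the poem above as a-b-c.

5-7-5

Line 1: humble (2), riverbank (3) → 5
Line 2: some (1), watermelon (4), shivers (2) → 7
Line 3: like (1), four (1), waterfall (3) → 5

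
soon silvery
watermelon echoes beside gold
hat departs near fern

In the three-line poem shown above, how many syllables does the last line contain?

The last line: "hat departs near fern": 1+2+1+1 = 5

5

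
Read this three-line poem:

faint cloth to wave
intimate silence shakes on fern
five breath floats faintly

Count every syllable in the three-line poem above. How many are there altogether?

Line 1: faint (1), cloth (1), to (1), wave (1) → 4
Line 2: intimate (3), silence (2), shakes (1), on (1), fern (1) → 8
Line 3: five (1), breath (1), floats (1), faintly (2) → 5
Total: 4 + 8 + 5 = 17

17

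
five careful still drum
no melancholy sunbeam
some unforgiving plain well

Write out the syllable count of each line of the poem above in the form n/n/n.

Line 1: five(1) + careful(2) + still(1) + drum(1) = 5
Line 2: no(1) + melancholy(4) + sunbeam(2) = 7
Line 3: some(1) + unforgiving(4) + plain(1) + well(1) = 7

5/7/7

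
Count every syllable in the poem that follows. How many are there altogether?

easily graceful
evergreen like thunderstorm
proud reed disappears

Line 1: easily (3), graceful (2) → 5
Line 2: evergreen (3), like (1), thunderstorm (3) → 7
Line 3: proud (1), reed (1), disappears (3) → 5
Total: 5 + 7 + 5 = 17

17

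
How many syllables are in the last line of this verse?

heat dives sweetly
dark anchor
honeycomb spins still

The last line: "honeycomb spins still": 3+1+1 = 5

5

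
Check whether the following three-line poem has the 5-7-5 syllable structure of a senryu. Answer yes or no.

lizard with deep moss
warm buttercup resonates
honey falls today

Line 1: lizard (2), with (1), deep (1), moss (1) → 5 ✓
Line 2: warm (1), buttercup (3), resonates (3) → 7 ✓
Line 3: honey (2), falls (1), today (2) → 5 ✓

Yes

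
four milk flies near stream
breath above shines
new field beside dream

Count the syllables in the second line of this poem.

The second line: "breath above shines": 1+2+1 = 4

4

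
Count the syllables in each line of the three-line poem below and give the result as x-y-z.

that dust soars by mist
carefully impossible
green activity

Line 1: "that dust soars by mist": 1+1+1+1+1 = 5
Line 2: "carefully impossible": 3+4 = 7
Line 3: "green activity": 1+4 = 5

5-7-5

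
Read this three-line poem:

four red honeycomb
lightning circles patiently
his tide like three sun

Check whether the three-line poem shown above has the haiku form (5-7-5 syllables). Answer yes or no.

Line 1: four(1) + red(1) + honeycomb(3) = 5 ✓
Line 2: lightning(2) + circles(2) + patiently(3) = 7 ✓
Line 3: his(1) + tide(1) + like(1) + three(1) + sun(1) = 5 ✓

Yes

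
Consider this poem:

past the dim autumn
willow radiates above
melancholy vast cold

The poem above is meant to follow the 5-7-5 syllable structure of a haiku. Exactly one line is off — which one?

The third line

Line 1: "past the dim autumn": 1+1+1+2 = 5 ✓
Line 2: "willow radiates above": 2+3+2 = 7 ✓
Line 3: "melancholy vast cold": 4+1+1 = 6 (expected 5)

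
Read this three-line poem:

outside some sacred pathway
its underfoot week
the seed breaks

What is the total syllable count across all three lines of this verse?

Line 1: outside(2) + some(1) + sacred(2) + pathway(2) = 7
Line 2: its(1) + underfoot(3) + week(1) = 5
Line 3: the(1) + seed(1) + breaks(1) = 3
Total: 7 + 5 + 3 = 15

15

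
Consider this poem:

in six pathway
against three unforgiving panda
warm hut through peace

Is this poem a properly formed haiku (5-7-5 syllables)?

No

Line 1: "in six pathway": 1+1+2 = 4 (expected 5)
Line 2: "against three unforgiving panda": 2+1+4+2 = 9 (expected 7)
Line 3: "warm hut through peace": 1+1+1+1 = 4 (expected 5)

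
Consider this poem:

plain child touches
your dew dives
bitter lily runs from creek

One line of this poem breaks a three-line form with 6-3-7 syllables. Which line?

The first line

Line 1: "plain child touches": 1+1+2 = 4 (expected 6)
Line 2: "your dew dives": 1+1+1 = 3 ✓
Line 3: "bitter lily runs from creek": 2+2+1+1+1 = 7 ✓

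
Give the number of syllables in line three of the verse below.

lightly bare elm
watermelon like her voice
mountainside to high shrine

Line three: mountainside (3), to (1), high (1), shrine (1) → 6

6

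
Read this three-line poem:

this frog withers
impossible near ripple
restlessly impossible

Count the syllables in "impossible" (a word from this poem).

4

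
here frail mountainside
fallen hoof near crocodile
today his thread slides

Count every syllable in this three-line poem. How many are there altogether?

Line 1: here(1) + frail(1) + mountainside(3) = 5
Line 2: fallen(2) + hoof(1) + near(1) + crocodile(3) = 7
Line 3: today(2) + his(1) + thread(1) + slides(1) = 5
Total: 5 + 7 + 5 = 17

17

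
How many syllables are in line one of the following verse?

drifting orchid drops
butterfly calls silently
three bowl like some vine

5

Line one: "drifting orchid drops": 2+2+1 = 5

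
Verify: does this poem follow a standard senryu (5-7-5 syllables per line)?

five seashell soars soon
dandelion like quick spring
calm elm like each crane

Line 1: "five seashell soars soon": 1+2+1+1 = 5 ✓
Line 2: "dandelion like quick spring": 4+1+1+1 = 7 ✓
Line 3: "calm elm like each crane": 1+1+1+1+1 = 5 ✓

Yes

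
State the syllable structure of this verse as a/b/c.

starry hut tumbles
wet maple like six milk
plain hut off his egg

Line 1: starry (2), hut (1), tumbles (2) → 5
Line 2: wet (1), maple (2), like (1), six (1), milk (1) → 6
Line 3: plain (1), hut (1), off (1), his (1), egg (1) → 5

5/6/5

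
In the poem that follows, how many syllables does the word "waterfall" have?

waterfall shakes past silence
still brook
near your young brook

3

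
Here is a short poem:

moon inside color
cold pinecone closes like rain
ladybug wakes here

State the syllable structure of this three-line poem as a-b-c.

5-7-5

Line 1: moon(1) + inside(2) + color(2) = 5
Line 2: cold(1) + pinecone(2) + closes(2) + like(1) + rain(1) = 7
Line 3: ladybug(3) + wakes(1) + here(1) = 5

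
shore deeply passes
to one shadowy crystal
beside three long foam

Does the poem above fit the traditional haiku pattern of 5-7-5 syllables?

Yes

Line 1: shore (1), deeply (2), passes (2) → 5 ✓
Line 2: to (1), one (1), shadowy (3), crystal (2) → 7 ✓
Line 3: beside (2), three (1), long (1), foam (1) → 5 ✓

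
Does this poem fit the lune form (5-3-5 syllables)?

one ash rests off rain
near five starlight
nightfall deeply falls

No

Line 1: one(1) + ash(1) + rests(1) + off(1) + rain(1) = 5 ✓
Line 2: near(1) + five(1) + starlight(2) = 4 (expected 3)
Line 3: nightfall(2) + deeply(2) + falls(1) = 5 ✓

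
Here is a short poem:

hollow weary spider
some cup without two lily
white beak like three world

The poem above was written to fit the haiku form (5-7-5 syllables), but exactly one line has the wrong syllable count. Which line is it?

Line 1: hollow(2) + weary(2) + spider(2) = 6 (expected 5)
Line 2: some(1) + cup(1) + without(2) + two(1) + lily(2) = 7 ✓
Line 3: white(1) + beak(1) + like(1) + three(1) + world(1) = 5 ✓

Line 1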